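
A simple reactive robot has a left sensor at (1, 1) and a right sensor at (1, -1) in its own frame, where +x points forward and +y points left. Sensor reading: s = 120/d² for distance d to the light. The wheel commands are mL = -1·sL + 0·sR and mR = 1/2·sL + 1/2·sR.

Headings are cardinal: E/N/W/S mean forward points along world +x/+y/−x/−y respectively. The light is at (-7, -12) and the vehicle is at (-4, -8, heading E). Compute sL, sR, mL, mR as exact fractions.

120/41 24/5 -120/41 792/205

left sensor world pos  = (-3, -7); dL² = 41
right sensor world pos = (-3, -9); dR² = 25
sL = 120/41 = 120/41
sR = 120/25 = 24/5
mL = -1·sL + 0·sR = -120/41
mR = 1/2·sL + 1/2·sR = 792/205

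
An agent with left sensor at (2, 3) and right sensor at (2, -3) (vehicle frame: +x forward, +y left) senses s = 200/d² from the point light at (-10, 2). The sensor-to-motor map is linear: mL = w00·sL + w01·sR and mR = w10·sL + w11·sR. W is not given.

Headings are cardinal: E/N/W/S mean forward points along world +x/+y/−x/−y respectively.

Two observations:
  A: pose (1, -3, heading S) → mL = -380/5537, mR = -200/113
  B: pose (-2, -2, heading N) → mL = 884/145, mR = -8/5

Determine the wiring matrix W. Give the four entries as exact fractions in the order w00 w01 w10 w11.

obs A: pose=(1,-3,S) → sL=40/49, sR=200/113, mL=-380/5537, mR=-200/113
obs B: pose=(-2,-2,N) → sL=200/29, sR=8/5, mL=884/145, mR=-8/5
sensor matrix S = [[40/49, 200/113], [200/29, 8/5]]; det S = -1750272/160573
solve [mL_A; mL_B] = S·[w00; w01] and [mR_A; mR_B] = S·[w10; w11]:
  w00 = 1, w01 = -1/2, w10 = 0, w11 = -1

1 -1/2 0 -1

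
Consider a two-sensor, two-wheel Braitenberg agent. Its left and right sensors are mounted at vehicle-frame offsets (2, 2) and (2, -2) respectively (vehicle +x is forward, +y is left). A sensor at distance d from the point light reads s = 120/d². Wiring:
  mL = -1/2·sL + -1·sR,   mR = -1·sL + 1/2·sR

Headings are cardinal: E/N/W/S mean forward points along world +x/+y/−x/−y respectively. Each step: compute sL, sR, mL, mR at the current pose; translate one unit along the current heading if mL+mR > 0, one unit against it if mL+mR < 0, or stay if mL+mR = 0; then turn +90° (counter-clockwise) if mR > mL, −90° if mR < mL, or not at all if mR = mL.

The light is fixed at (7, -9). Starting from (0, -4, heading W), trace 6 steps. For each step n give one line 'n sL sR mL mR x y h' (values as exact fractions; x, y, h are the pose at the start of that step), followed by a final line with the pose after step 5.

n=0: pose=(0,-4,W); sL=4/3, sR=12/13; mL=-62/39, mR=-34/39; mL+mR=-32/13 → advance -1; mR−mL=28/39 → turn +1·90°
n=1: pose=(1,-4,S); sL=24/5, sR=120/73; mL=-1476/365, mR=-1452/365; mL+mR=-2928/365 → advance -1; mR−mL=24/365 → turn +1·90°
n=2: pose=(1,-3,E); sL=3/2, sR=15/4; mL=-9/2, mR=3/8; mL+mR=-33/8 → advance -1; mR−mL=39/8 → turn +1·90°
n=3: pose=(0,-3,N); sL=24/29, sR=120/89; mL=-4548/2581, mR=-396/2581; mL+mR=-4944/2581 → advance -1; mR−mL=4152/2581 → turn +1·90°
n=4: pose=(0,-4,W); sL=4/3, sR=12/13; mL=-62/39, mR=-34/39; mL+mR=-32/13 → advance -1; mR−mL=28/39 → turn +1·90°
n=5: pose=(1,-4,S); sL=24/5, sR=120/73; mL=-1476/365, mR=-1452/365; mL+mR=-2928/365 → advance -1; mR−mL=24/365 → turn +1·90°

0 4/3 12/13 -62/39 -34/39 0 -4 W
1 24/5 120/73 -1476/365 -1452/365 1 -4 S
2 3/2 15/4 -9/2 3/8 1 -3 E
3 24/29 120/89 -4548/2581 -396/2581 0 -3 N
4 4/3 12/13 -62/39 -34/39 0 -4 W
5 24/5 120/73 -1476/365 -1452/365 1 -4 S
final 1 -3 E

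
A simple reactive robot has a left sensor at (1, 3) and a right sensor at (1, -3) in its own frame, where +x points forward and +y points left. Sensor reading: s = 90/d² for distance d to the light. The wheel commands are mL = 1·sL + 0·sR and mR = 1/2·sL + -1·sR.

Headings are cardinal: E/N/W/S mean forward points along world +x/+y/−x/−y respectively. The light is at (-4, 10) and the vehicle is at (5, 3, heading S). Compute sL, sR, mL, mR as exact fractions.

45/104 9/10 45/104 -711/1040

left sensor world pos  = (8, 2); dL² = 208
right sensor world pos = (2, 2); dR² = 100
sL = 90/208 = 45/104
sR = 90/100 = 9/10
mL = 1·sL + 0·sR = 45/104
mR = 1/2·sL + -1·sR = -711/1040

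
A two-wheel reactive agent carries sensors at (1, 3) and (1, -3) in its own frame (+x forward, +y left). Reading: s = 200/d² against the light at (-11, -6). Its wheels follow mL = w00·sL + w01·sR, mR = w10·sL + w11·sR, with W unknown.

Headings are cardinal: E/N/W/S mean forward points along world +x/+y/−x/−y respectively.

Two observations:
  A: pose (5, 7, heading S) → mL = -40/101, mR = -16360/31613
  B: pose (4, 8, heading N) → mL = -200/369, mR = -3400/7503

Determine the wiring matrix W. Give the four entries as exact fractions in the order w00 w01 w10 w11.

obs A: pose=(5,7,S) → sL=40/101, sR=200/313, mL=-40/101, mR=-16360/31613
obs B: pose=(4,8,N) → sL=200/369, sR=200/549, mL=-200/369, mR=-3400/7503
sensor matrix S = [[40/101, 200/313], [200/369, 200/549]]; det S = -143776000/711577017
solve [mL_A; mL_B] = S·[w00; w01] and [mR_A; mR_B] = S·[w10; w11]:
  w00 = -1, w01 = 0, w10 = -1/2, w11 = -1/2

-1 0 -1/2 -1/2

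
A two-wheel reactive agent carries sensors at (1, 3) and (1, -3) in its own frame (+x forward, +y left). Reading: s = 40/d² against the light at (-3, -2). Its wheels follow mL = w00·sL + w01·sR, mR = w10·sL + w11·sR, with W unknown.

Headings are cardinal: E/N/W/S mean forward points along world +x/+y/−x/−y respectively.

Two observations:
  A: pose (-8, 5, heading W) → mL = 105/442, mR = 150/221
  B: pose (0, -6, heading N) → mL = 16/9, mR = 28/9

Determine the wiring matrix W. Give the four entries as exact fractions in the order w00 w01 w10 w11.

1/2 -1/2 1/2 1

obs A: pose=(-8,5,W) → sL=10/13, sR=5/17, mL=105/442, mR=150/221
obs B: pose=(0,-6,N) → sL=40/9, sR=8/9, mL=16/9, mR=28/9
sensor matrix S = [[10/13, 5/17], [40/9, 8/9]]; det S = -1240/1989
solve [mL_A; mL_B] = S·[w00; w01] and [mR_A; mR_B] = S·[w10; w11]:
  w00 = 1/2, w01 = -1/2, w10 = 1/2, w11 = 1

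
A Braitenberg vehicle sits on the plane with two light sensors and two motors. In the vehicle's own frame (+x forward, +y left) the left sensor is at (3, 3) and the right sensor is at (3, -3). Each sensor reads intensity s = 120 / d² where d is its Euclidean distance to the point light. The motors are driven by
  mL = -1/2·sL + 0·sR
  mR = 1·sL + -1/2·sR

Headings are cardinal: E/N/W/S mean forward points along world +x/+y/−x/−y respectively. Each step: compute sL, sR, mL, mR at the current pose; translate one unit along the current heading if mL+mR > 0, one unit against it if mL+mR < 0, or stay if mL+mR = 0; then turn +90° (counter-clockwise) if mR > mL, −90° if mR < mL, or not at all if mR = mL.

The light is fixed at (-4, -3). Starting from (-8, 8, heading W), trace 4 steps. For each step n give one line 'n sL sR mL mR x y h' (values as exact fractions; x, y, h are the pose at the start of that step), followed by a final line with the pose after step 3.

0 120/113 24/49 -60/113 4524/5537 -8 8 W
1 30/17 15/16 -15/17 705/544 -9 8 S
2 120/173 120/53 -60/173 -4020/9169 -9 7 E
3 60/29 12/13 -30/29 606/377 -10 7 S
final -10 6 E

n=0: pose=(-8,8,W); sL=120/113, sR=24/49; mL=-60/113, mR=4524/5537; mL+mR=1584/5537 → advance +1; mR−mL=7464/5537 → turn +1·90°
n=1: pose=(-9,8,S); sL=30/17, sR=15/16; mL=-15/17, mR=705/544; mL+mR=225/544 → advance +1; mR−mL=1185/544 → turn +1·90°
n=2: pose=(-9,7,E); sL=120/173, sR=120/53; mL=-60/173, mR=-4020/9169; mL+mR=-7200/9169 → advance -1; mR−mL=-840/9169 → turn -1·90°
n=3: pose=(-10,7,S); sL=60/29, sR=12/13; mL=-30/29, mR=606/377; mL+mR=216/377 → advance +1; mR−mL=996/377 → turn +1·90°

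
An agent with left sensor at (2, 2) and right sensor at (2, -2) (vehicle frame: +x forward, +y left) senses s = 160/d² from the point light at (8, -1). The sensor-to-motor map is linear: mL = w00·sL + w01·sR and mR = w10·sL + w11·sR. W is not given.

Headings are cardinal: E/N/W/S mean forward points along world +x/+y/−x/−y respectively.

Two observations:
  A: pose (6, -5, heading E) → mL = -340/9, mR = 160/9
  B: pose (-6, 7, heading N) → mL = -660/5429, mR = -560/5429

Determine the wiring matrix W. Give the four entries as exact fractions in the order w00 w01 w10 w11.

obs A: pose=(6,-5,E) → sL=40, sR=40/9, mL=-340/9, mR=160/9
obs B: pose=(-6,7,N) → sL=40/89, sR=40/61, mL=-660/5429, mR=-560/5429
sensor matrix S = [[40, 40/9], [40/89, 40/61]]; det S = 1184000/48861
solve [mL_A; mL_B] = S·[w00; w01] and [mR_A; mR_B] = S·[w10; w11]:
  w00 = -1, w01 = 1/2, w10 = 1/2, w11 = -1/2

-1 1/2 1/2 -1/2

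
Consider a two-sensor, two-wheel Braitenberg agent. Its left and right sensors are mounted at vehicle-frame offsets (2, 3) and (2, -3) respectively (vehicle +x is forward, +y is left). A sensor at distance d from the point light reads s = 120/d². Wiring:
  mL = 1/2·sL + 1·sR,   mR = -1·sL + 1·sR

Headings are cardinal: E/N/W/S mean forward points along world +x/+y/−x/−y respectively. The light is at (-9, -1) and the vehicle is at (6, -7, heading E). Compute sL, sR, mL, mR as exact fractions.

left sensor world pos  = (8, -4); dL² = 298
right sensor world pos = (8, -10); dR² = 370
sL = 120/298 = 60/149
sR = 120/370 = 12/37
mL = 1/2·sL + 1·sR = 2898/5513
mR = -1·sL + 1·sR = -432/5513

60/149 12/37 2898/5513 -432/5513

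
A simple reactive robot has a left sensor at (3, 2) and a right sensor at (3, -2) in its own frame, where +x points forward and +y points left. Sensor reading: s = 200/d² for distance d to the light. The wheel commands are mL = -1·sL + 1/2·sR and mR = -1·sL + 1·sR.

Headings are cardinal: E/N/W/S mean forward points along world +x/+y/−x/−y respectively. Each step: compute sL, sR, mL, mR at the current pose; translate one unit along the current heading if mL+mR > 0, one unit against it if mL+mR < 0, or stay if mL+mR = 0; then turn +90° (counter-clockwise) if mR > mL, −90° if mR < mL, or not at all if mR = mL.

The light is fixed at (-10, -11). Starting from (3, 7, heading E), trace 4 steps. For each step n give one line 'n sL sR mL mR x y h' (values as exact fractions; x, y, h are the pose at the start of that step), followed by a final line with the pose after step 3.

n=0: pose=(3,7,E); sL=25/82, sR=25/64; mL=-575/5248, mR=225/2624; mL+mR=-125/5248 → advance -1; mR−mL=25/128 → turn +1·90°
n=1: pose=(2,7,N); sL=200/541, sR=200/637; mL=-73300/344617, mR=-19200/344617; mL+mR=-92500/344617 → advance -1; mR−mL=100/637 → turn +1·90°
n=2: pose=(2,6,W); sL=100/153, sR=100/221; mL=-50/117, mR=-400/1989; mL+mR=-1250/1989 → advance -1; mR−mL=50/221 → turn +1·90°
n=3: pose=(3,6,S); sL=200/421, sR=200/317; mL=-21300/133457, mR=20800/133457; mL+mR=-500/133457 → advance -1; mR−mL=100/317 → turn +1·90°

0 25/82 25/64 -575/5248 225/2624 3 7 E
1 200/541 200/637 -73300/344617 -19200/344617 2 7 N
2 100/153 100/221 -50/117 -400/1989 2 6 W
3 200/421 200/317 -21300/133457 20800/133457 3 6 S
final 3 7 E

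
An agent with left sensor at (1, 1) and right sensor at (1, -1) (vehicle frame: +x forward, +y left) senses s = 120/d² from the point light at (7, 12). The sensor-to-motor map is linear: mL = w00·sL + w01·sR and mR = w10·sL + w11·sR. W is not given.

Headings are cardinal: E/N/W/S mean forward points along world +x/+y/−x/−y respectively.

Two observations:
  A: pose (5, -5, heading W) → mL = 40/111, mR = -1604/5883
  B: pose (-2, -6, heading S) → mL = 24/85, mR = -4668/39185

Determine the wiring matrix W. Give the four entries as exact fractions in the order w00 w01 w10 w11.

1 0 1/2 -1

obs A: pose=(5,-5,W) → sL=40/111, sR=24/53, mL=40/111, mR=-1604/5883
obs B: pose=(-2,-6,S) → sL=24/85, sR=120/461, mL=24/85, mR=-4668/39185
sensor matrix S = [[40/111, 24/53], [24/85, 120/461]]; det S = -2616832/76841785
solve [mL_A; mL_B] = S·[w00; w01] and [mR_A; mR_B] = S·[w10; w11]:
  w00 = 1, w01 = 0, w10 = 1/2, w11 = -1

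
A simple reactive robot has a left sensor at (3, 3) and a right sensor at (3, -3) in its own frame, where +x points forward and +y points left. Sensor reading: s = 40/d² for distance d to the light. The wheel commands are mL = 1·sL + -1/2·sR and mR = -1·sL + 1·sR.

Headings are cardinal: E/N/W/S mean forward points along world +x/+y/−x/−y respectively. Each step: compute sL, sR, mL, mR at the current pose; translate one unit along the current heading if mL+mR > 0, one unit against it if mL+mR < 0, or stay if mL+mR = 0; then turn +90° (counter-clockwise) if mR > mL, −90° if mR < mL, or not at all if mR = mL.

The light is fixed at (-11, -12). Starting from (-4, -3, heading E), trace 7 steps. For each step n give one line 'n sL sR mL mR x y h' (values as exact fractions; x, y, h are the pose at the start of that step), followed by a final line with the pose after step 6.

0 10/61 5/17 35/2074 135/1037 -4 -3 E
1 40/169 8/53 1444/8957 -768/8957 -3 -3 N
2 4/29 4/17 10/493 48/493 -3 -2 E
3 8/41 40/313 1684/12833 -864/12833 -2 -2 N
4 2/17 5/26 19/884 33/442 -2 -1 E
5 8/49 8/73 388/3577 -192/3577 -1 -1 N
6 20/197 4/25 106/4925 288/4925 -1 0 E
final 0 0 N

n=0: pose=(-4,-3,E); sL=10/61, sR=5/17; mL=35/2074, mR=135/1037; mL+mR=5/34 → advance +1; mR−mL=235/2074 → turn +1·90°
n=1: pose=(-3,-3,N); sL=40/169, sR=8/53; mL=1444/8957, mR=-768/8957; mL+mR=4/53 → advance +1; mR−mL=-2212/8957 → turn -1·90°
n=2: pose=(-3,-2,E); sL=4/29, sR=4/17; mL=10/493, mR=48/493; mL+mR=2/17 → advance +1; mR−mL=38/493 → turn +1·90°
n=3: pose=(-2,-2,N); sL=8/41, sR=40/313; mL=1684/12833, mR=-864/12833; mL+mR=20/313 → advance +1; mR−mL=-2548/12833 → turn -1·90°
n=4: pose=(-2,-1,E); sL=2/17, sR=5/26; mL=19/884, mR=33/442; mL+mR=5/52 → advance +1; mR−mL=47/884 → turn +1·90°
n=5: pose=(-1,-1,N); sL=8/49, sR=8/73; mL=388/3577, mR=-192/3577; mL+mR=4/73 → advance +1; mR−mL=-580/3577 → turn -1·90°
n=6: pose=(-1,0,E); sL=20/197, sR=4/25; mL=106/4925, mR=288/4925; mL+mR=2/25 → advance +1; mR−mL=182/4925 → turn +1·90°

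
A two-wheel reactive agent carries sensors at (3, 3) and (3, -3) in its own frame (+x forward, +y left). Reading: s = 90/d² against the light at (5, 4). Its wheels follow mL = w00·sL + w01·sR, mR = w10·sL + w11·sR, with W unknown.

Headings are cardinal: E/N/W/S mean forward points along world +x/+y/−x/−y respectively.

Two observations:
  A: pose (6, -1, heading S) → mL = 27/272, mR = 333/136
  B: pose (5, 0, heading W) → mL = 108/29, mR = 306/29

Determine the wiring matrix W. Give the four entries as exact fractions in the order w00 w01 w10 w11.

obs A: pose=(6,-1,S) → sL=9/8, sR=45/34, mL=27/272, mR=333/136
obs B: pose=(5,0,W) → sL=45/29, sR=9, mL=108/29, mR=306/29
sensor matrix S = [[9/8, 45/34], [45/29, 9]]; det S = 31833/3944
solve [mL_A; mL_B] = S·[w00; w01] and [mR_A; mR_B] = S·[w10; w11]:
  w00 = -1/2, w01 = 1/2, w10 = 1, w11 = 1

-1/2 1/2 1 1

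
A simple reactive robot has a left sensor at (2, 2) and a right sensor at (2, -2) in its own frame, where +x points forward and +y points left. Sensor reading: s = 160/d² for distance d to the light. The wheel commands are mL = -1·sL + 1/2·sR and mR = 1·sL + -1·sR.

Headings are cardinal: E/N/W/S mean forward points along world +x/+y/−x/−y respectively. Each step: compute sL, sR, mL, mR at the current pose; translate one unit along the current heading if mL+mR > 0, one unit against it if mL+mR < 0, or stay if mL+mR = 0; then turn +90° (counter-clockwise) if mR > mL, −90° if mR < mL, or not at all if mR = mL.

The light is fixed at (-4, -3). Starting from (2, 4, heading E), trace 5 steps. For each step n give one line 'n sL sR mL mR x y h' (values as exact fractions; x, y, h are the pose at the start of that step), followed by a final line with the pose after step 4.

n=0: pose=(2,4,E); sL=32/29, sR=160/89; mL=-528/2581, mR=-1792/2581; mL+mR=-80/89 → advance -1; mR−mL=-1264/2581 → turn -1·90°
n=1: pose=(1,4,S); sL=80/37, sR=80/17; mL=120/629, mR=-1600/629; mL+mR=-40/17 → advance -1; mR−mL=-1720/629 → turn -1·90°
n=2: pose=(1,5,W); sL=32/9, sR=160/109; mL=-2768/981, mR=2048/981; mL+mR=-80/109 → advance -1; mR−mL=4816/981 → turn +1·90°
n=3: pose=(2,5,S); sL=8/5, sR=40/13; mL=-4/65, mR=-96/65; mL+mR=-20/13 → advance -1; mR−mL=-92/65 → turn -1·90°
n=4: pose=(2,6,W); sL=32/13, sR=160/137; mL=-3344/1781, mR=2304/1781; mL+mR=-80/137 → advance -1; mR−mL=5648/1781 → turn +1·90°

0 32/29 160/89 -528/2581 -1792/2581 2 4 E
1 80/37 80/17 120/629 -1600/629 1 4 S
2 32/9 160/109 -2768/981 2048/981 1 5 W
3 8/5 40/13 -4/65 -96/65 2 5 S
4 32/13 160/137 -3344/1781 2304/1781 2 6 W
final 3 6 S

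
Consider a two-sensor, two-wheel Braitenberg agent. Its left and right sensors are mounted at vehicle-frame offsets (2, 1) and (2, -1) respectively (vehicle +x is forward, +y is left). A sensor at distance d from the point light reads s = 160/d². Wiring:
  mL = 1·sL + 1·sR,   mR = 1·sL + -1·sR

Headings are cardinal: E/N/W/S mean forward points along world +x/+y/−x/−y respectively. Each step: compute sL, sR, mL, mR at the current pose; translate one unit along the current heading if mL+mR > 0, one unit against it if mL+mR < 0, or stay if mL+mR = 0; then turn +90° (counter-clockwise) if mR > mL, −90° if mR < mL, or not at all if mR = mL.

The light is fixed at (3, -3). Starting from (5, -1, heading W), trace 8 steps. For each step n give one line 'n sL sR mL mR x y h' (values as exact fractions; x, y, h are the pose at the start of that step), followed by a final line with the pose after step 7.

0 160 160/9 1600/9 1280/9 5 -1 W
1 10 8 18 2 4 -1 N
2 32/5 160/13 1216/65 -384/65 4 0 E
3 16 80 96 -64 5 0 S
4 160 160/9 1600/9 1280/9 5 -1 W
5 10 8 18 2 4 -1 N
6 32/5 160/13 1216/65 -384/65 4 0 E
7 16 80 96 -64 5 0 S
final 5 -1 W

n=0: pose=(5,-1,W); sL=160, sR=160/9; mL=1600/9, mR=1280/9; mL+mR=320 → advance +1; mR−mL=-320/9 → turn -1·90°
n=1: pose=(4,-1,N); sL=10, sR=8; mL=18, mR=2; mL+mR=20 → advance +1; mR−mL=-16 → turn -1·90°
n=2: pose=(4,0,E); sL=32/5, sR=160/13; mL=1216/65, mR=-384/65; mL+mR=64/5 → advance +1; mR−mL=-320/13 → turn -1·90°
n=3: pose=(5,0,S); sL=16, sR=80; mL=96, mR=-64; mL+mR=32 → advance +1; mR−mL=-160 → turn -1·90°
n=4: pose=(5,-1,W); sL=160, sR=160/9; mL=1600/9, mR=1280/9; mL+mR=320 → advance +1; mR−mL=-320/9 → turn -1·90°
n=5: pose=(4,-1,N); sL=10, sR=8; mL=18, mR=2; mL+mR=20 → advance +1; mR−mL=-16 → turn -1·90°
n=6: pose=(4,0,E); sL=32/5, sR=160/13; mL=1216/65, mR=-384/65; mL+mR=64/5 → advance +1; mR−mL=-320/13 → turn -1·90°
n=7: pose=(5,0,S); sL=16, sR=80; mL=96, mR=-64; mL+mR=32 → advance +1; mR−mL=-160 → turn -1·90°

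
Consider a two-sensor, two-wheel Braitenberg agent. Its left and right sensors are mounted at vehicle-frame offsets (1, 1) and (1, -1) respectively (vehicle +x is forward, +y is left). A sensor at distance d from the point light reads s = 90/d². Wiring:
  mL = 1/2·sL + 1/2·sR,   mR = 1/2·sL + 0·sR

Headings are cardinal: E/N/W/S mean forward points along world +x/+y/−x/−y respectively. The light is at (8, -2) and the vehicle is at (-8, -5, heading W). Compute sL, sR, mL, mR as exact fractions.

18/61 90/293 5382/17873 9/61

left sensor world pos  = (-9, -6); dL² = 305
right sensor world pos = (-9, -4); dR² = 293
sL = 90/305 = 18/61
sR = 90/293 = 90/293
mL = 1/2·sL + 1/2·sR = 5382/17873
mR = 1/2·sL + 0·sR = 9/61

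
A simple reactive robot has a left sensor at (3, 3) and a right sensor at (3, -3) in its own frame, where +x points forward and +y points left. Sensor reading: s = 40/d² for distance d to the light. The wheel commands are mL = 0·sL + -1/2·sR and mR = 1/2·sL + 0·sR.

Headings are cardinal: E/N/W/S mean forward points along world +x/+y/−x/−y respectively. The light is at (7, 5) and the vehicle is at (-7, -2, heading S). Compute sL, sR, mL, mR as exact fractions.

40/221 40/389 -20/389 20/221

left sensor world pos  = (-4, -5); dL² = 221
right sensor world pos = (-10, -5); dR² = 389
sL = 40/221 = 40/221
sR = 40/389 = 40/389
mL = 0·sL + -1/2·sR = -20/389
mR = 1/2·sL + 0·sR = 20/221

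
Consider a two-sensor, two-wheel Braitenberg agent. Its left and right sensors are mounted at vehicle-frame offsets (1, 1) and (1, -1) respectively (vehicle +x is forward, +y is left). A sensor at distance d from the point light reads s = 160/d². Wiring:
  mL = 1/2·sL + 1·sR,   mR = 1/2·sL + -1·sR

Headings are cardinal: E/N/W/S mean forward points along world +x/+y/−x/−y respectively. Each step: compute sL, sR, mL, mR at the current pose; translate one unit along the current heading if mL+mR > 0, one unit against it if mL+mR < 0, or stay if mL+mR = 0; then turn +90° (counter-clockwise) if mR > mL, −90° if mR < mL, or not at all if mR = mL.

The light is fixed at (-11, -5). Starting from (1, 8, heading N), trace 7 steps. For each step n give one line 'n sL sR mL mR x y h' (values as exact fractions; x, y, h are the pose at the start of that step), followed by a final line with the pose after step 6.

0 160/317 32/73 15984/23141 -4304/23141 1 8 N
1 80/197 80/169 22520/33293 -9000/33293 1 9 E
2 32/73 160/313 16688/22849 -6672/22849 2 9 S
3 5/9 8/17 229/306 -59/306 2 8 W
4 160/317 32/73 15984/23141 -4304/23141 1 8 N
5 80/197 80/169 22520/33293 -9000/33293 1 9 E
6 32/73 160/313 16688/22849 -6672/22849 2 9 S
final 2 8 W

n=0: pose=(1,8,N); sL=160/317, sR=32/73; mL=15984/23141, mR=-4304/23141; mL+mR=160/317 → advance +1; mR−mL=-64/73 → turn -1·90°
n=1: pose=(1,9,E); sL=80/197, sR=80/169; mL=22520/33293, mR=-9000/33293; mL+mR=80/197 → advance +1; mR−mL=-160/169 → turn -1·90°
n=2: pose=(2,9,S); sL=32/73, sR=160/313; mL=16688/22849, mR=-6672/22849; mL+mR=32/73 → advance +1; mR−mL=-320/313 → turn -1·90°
n=3: pose=(2,8,W); sL=5/9, sR=8/17; mL=229/306, mR=-59/306; mL+mR=5/9 → advance +1; mR−mL=-16/17 → turn -1·90°
n=4: pose=(1,8,N); sL=160/317, sR=32/73; mL=15984/23141, mR=-4304/23141; mL+mR=160/317 → advance +1; mR−mL=-64/73 → turn -1·90°
n=5: pose=(1,9,E); sL=80/197, sR=80/169; mL=22520/33293, mR=-9000/33293; mL+mR=80/197 → advance +1; mR−mL=-160/169 → turn -1·90°
n=6: pose=(2,9,S); sL=32/73, sR=160/313; mL=16688/22849, mR=-6672/22849; mL+mR=32/73 → advance +1; mR−mL=-320/313 → turn -1·90°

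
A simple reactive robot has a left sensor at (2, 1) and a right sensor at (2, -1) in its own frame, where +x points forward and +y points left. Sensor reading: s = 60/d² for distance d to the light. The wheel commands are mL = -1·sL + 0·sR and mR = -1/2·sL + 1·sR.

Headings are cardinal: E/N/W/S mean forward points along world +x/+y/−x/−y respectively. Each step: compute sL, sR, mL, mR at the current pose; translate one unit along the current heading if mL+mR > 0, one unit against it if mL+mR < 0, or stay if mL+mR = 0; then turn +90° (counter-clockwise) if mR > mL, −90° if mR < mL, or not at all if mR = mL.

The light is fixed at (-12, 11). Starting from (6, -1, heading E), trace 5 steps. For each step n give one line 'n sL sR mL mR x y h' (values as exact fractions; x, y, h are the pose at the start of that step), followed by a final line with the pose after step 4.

0 60/521 60/569 -60/521 14190/296449 6 -1 E
1 15/89 15/106 -15/89 270/4717 5 -1 N
2 60/421 20/123 -60/421 4730/51783 5 -2 W
3 30/293 30/257 -30/293 4935/75301 6 -2 S
4 60/521 60/569 -60/521 14190/296449 6 -1 E
final 5 -1 N

n=0: pose=(6,-1,E); sL=60/521, sR=60/569; mL=-60/521, mR=14190/296449; mL+mR=-19950/296449 → advance -1; mR−mL=48330/296449 → turn +1·90°
n=1: pose=(5,-1,N); sL=15/89, sR=15/106; mL=-15/89, mR=270/4717; mL+mR=-525/4717 → advance -1; mR−mL=1065/4717 → turn +1·90°
n=2: pose=(5,-2,W); sL=60/421, sR=20/123; mL=-60/421, mR=4730/51783; mL+mR=-2650/51783 → advance -1; mR−mL=12110/51783 → turn +1·90°
n=3: pose=(6,-2,S); sL=30/293, sR=30/257; mL=-30/293, mR=4935/75301; mL+mR=-2775/75301 → advance -1; mR−mL=12645/75301 → turn +1·90°
n=4: pose=(6,-1,E); sL=60/521, sR=60/569; mL=-60/521, mR=14190/296449; mL+mR=-19950/296449 → advance -1; mR−mL=48330/296449 → turn +1·90°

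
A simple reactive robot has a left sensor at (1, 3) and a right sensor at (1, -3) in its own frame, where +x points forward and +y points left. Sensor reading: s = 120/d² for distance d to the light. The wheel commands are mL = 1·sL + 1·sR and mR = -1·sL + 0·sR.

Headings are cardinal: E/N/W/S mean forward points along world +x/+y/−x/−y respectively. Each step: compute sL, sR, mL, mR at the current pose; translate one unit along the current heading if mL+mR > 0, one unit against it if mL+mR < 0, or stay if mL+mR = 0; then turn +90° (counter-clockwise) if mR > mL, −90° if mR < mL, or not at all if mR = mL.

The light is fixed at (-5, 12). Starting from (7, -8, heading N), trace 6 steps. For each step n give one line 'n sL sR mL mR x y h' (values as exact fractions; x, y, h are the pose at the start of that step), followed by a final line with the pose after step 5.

n=0: pose=(7,-8,N); sL=60/221, sR=60/293; mL=30840/64753, mR=-60/221; mL+mR=60/293 → advance +1; mR−mL=-48420/64753 → turn -1·90°
n=1: pose=(7,-7,E); sL=24/85, sR=120/653; mL=25872/55505, mR=-24/85; mL+mR=120/653 → advance +1; mR−mL=-41544/55505 → turn -1·90°
n=2: pose=(8,-7,S); sL=15/82, sR=6/25; mL=867/2050, mR=-15/82; mL+mR=6/25 → advance +1; mR−mL=-621/1025 → turn -1·90°
n=3: pose=(8,-8,W); sL=120/673, sR=120/433; mL=132720/291409, mR=-120/673; mL+mR=120/433 → advance +1; mR−mL=-184680/291409 → turn -1·90°
n=4: pose=(7,-8,N); sL=60/221, sR=60/293; mL=30840/64753, mR=-60/221; mL+mR=60/293 → advance +1; mR−mL=-48420/64753 → turn -1·90°
n=5: pose=(7,-7,E); sL=24/85, sR=120/653; mL=25872/55505, mR=-24/85; mL+mR=120/653 → advance +1; mR−mL=-41544/55505 → turn -1·90°

0 60/221 60/293 30840/64753 -60/221 7 -8 N
1 24/85 120/653 25872/55505 -24/85 7 -7 E
2 15/82 6/25 867/2050 -15/82 8 -7 S
3 120/673 120/433 132720/291409 -120/673 8 -8 W
4 60/221 60/293 30840/64753 -60/221 7 -8 N
5 24/85 120/653 25872/55505 -24/85 7 -7 E
final 8 -7 S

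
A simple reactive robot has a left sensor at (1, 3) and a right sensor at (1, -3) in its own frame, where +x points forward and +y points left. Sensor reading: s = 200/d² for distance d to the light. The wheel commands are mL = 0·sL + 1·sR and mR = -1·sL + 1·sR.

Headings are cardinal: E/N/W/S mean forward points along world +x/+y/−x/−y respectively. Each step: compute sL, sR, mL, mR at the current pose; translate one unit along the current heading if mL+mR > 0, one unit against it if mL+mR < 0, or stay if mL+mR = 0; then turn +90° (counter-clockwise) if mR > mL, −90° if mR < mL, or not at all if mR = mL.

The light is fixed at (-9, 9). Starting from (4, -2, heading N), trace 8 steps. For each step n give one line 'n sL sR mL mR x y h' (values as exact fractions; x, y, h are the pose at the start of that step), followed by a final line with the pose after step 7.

n=0: pose=(4,-2,N); sL=1, sR=50/89; mL=50/89, mR=-39/89; mL+mR=11/89 → advance +1; mR−mL=-1 → turn -1·90°
n=1: pose=(4,-1,E); sL=40/49, sR=40/73; mL=40/73, mR=-960/3577; mL+mR=1000/3577 → advance +1; mR−mL=-40/49 → turn -1·90°
n=2: pose=(5,-1,S); sL=20/41, sR=100/121; mL=100/121, mR=1680/4961; mL+mR=5780/4961 → advance +1; mR−mL=-20/41 → turn -1·90°
n=3: pose=(5,-2,W); sL=40/73, sR=200/233; mL=200/233, mR=5280/17009; mL+mR=19880/17009 → advance +1; mR−mL=-40/73 → turn -1·90°
n=4: pose=(4,-2,N); sL=1, sR=50/89; mL=50/89, mR=-39/89; mL+mR=11/89 → advance +1; mR−mL=-1 → turn -1·90°
n=5: pose=(4,-1,E); sL=40/49, sR=40/73; mL=40/73, mR=-960/3577; mL+mR=1000/3577 → advance +1; mR−mL=-40/49 → turn -1·90°
n=6: pose=(5,-1,S); sL=20/41, sR=100/121; mL=100/121, mR=1680/4961; mL+mR=5780/4961 → advance +1; mR−mL=-20/41 → turn -1·90°
n=7: pose=(5,-2,W); sL=40/73, sR=200/233; mL=200/233, mR=5280/17009; mL+mR=19880/17009 → advance +1; mR−mL=-40/73 → turn -1·90°

0 1 50/89 50/89 -39/89 4 -2 N
1 40/49 40/73 40/73 -960/3577 4 -1 E
2 20/41 100/121 100/121 1680/4961 5 -1 S
3 40/73 200/233 200/233 5280/17009 5 -2 W
4 1 50/89 50/89 -39/89 4 -2 N
5 40/49 40/73 40/73 -960/3577 4 -1 E
6 20/41 100/121 100/121 1680/4961 5 -1 S
7 40/73 200/233 200/233 5280/17009 5 -2 W
final 4 -2 N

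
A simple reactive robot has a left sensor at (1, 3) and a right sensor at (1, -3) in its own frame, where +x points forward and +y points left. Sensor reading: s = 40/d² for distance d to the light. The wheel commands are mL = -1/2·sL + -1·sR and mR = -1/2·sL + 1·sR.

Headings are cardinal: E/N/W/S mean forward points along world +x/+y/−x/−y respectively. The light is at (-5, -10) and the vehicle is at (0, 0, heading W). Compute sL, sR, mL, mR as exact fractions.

left sensor world pos  = (-1, -3); dL² = 65
right sensor world pos = (-1, 3); dR² = 185
sL = 40/65 = 8/13
sR = 40/185 = 8/37
mL = -1/2·sL + -1·sR = -252/481
mR = -1/2·sL + 1·sR = -44/481

8/13 8/37 -252/481 -44/481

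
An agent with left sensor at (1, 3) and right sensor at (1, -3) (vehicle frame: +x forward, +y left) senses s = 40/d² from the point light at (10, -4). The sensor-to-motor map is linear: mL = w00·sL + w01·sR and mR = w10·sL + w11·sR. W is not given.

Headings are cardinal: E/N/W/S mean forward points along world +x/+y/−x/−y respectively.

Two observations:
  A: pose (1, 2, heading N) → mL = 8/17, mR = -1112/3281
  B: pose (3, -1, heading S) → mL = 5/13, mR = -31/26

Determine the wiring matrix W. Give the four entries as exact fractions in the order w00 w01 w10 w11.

obs A: pose=(1,2,N) → sL=40/193, sR=8/17, mL=8/17, mR=-1112/3281
obs B: pose=(3,-1,S) → sL=2, sR=5/13, mL=5/13, mR=-31/26
sensor matrix S = [[40/193, 8/17], [2, 5/13]]; det S = -36744/42653
solve [mL_A; mL_B] = S·[w00; w01] and [mR_A; mR_B] = S·[w10; w11]:
  w00 = 0, w01 = 1, w10 = -1/2, w11 = -1/2

0 1 -1/2 -1/2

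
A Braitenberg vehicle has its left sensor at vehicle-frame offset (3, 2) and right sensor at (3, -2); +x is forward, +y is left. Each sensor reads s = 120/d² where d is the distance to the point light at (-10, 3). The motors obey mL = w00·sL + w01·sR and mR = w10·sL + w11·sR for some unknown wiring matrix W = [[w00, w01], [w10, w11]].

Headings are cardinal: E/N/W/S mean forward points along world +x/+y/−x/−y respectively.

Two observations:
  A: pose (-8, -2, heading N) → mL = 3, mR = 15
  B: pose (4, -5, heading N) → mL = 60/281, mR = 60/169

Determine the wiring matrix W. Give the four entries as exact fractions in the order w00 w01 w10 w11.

obs A: pose=(-8,-2,N) → sL=30, sR=6, mL=3, mR=15
obs B: pose=(4,-5,N) → sL=120/169, sR=120/281, mL=60/281, mR=60/169
sensor matrix S = [[30, 6], [120/169, 120/281]]; det S = 406080/47489
solve [mL_A; mL_B] = S·[w00; w01] and [mR_A; mR_B] = S·[w10; w11]:
  w00 = 0, w01 = 1/2, w10 = 1/2, w11 = 0

0 1/2 1/2 0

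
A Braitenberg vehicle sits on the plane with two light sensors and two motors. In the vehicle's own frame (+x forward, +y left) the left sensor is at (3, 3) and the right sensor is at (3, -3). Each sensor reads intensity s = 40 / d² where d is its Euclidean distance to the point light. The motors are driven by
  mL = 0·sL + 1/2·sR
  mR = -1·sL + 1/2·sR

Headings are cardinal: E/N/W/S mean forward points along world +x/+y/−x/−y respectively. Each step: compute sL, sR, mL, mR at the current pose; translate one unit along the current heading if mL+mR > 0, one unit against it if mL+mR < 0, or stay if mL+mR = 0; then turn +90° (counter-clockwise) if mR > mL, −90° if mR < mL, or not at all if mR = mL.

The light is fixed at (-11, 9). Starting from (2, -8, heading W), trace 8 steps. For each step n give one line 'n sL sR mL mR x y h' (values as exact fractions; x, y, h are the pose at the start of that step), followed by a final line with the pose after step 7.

n=0: pose=(2,-8,W); sL=2/25, sR=5/37; mL=5/74, mR=-23/1850; mL+mR=51/925 → advance +1; mR−mL=-2/25 → turn -1·90°
n=1: pose=(1,-8,N); sL=40/277, sR=40/421; mL=20/421, mR=-11300/116617; mL+mR=-5760/116617 → advance -1; mR−mL=-40/277 → turn -1·90°
n=2: pose=(1,-9,E); sL=4/45, sR=20/333; mL=10/333, mR=-98/1665; mL+mR=-16/555 → advance -1; mR−mL=-4/45 → turn -1·90°
n=3: pose=(0,-9,S); sL=40/637, sR=8/101; mL=4/101, mR=-1492/64337; mL+mR=1056/64337 → advance +1; mR−mL=-40/637 → turn -1·90°
n=4: pose=(0,-10,W); sL=10/137, sR=1/8; mL=1/16, mR=-23/2192; mL+mR=57/1096 → advance +1; mR−mL=-10/137 → turn -1·90°
n=5: pose=(-1,-10,N); sL=8/61, sR=8/85; mL=4/85, mR=-436/5185; mL+mR=-192/5185 → advance -1; mR−mL=-8/61 → turn -1·90°
n=6: pose=(-1,-11,E); sL=20/229, sR=20/349; mL=10/349, mR=-4690/79921; mL+mR=-2400/79921 → advance -1; mR−mL=-20/229 → turn -1·90°
n=7: pose=(-2,-11,S); sL=40/673, sR=8/113; mL=4/113, mR=-1828/76049; mL+mR=864/76049 → advance +1; mR−mL=-40/673 → turn -1·90°

0 2/25 5/37 5/74 -23/1850 2 -8 W
1 40/277 40/421 20/421 -11300/116617 1 -8 N
2 4/45 20/333 10/333 -98/1665 1 -9 E
3 40/637 8/101 4/101 -1492/64337 0 -9 S
4 10/137 1/8 1/16 -23/2192 0 -10 W
5 8/61 8/85 4/85 -436/5185 -1 -10 N
6 20/229 20/349 10/349 -4690/79921 -1 -11 E
7 40/673 8/113 4/113 -1828/76049 -2 -11 S
final -2 -12 W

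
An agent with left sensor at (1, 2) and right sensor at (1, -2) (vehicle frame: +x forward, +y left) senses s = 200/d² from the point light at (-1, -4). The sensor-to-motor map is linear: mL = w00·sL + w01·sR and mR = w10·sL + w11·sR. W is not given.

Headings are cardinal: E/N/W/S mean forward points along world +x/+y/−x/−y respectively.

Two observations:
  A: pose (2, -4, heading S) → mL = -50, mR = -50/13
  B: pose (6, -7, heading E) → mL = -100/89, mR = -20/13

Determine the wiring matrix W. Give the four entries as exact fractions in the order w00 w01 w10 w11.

obs A: pose=(2,-4,S) → sL=100/13, sR=100, mL=-50, mR=-50/13
obs B: pose=(6,-7,E) → sL=40/13, sR=200/89, mL=-100/89, mR=-20/13
sensor matrix S = [[100/13, 100], [40/13, 200/89]]; det S = -336000/1157
solve [mL_A; mL_B] = S·[w00; w01] and [mR_A; mR_B] = S·[w10; w11]:
  w00 = 0, w01 = -1/2, w10 = -1/2, w11 = 0

0 -1/2 -1/2 0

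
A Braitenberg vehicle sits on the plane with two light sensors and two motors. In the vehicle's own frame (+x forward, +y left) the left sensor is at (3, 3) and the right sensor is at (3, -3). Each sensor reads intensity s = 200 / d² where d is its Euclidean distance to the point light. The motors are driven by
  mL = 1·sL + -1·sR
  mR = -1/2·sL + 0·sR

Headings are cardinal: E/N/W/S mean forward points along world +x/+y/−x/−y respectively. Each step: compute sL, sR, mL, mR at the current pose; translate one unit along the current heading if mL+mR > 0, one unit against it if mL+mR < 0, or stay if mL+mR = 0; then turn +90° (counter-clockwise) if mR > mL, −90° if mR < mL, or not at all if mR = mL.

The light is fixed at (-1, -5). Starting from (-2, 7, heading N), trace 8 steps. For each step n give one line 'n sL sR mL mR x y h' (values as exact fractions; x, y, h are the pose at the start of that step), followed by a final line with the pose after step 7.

0 200/241 200/229 -2400/55189 -100/241 -2 7 N
1 1 50/17 -33/17 -1/2 -2 6 E
2 200/221 200/197 -4800/43537 -100/221 -3 6 N
3 20/17 4 -48/17 -10/17 -3 5 E
4 40/41 200/169 -1440/6929 -20/41 -4 5 N
5 25/18 50/9 -25/6 -25/36 -4 4 E
6 200/193 40/29 -1920/5597 -100/193 -5 4 N
7 100/61 100/13 -4800/793 -50/61 -5 3 E
final -6 3 N

n=0: pose=(-2,7,N); sL=200/241, sR=200/229; mL=-2400/55189, mR=-100/241; mL+mR=-25300/55189 → advance -1; mR−mL=-20500/55189 → turn -1·90°
n=1: pose=(-2,6,E); sL=1, sR=50/17; mL=-33/17, mR=-1/2; mL+mR=-83/34 → advance -1; mR−mL=49/34 → turn +1·90°
n=2: pose=(-3,6,N); sL=200/221, sR=200/197; mL=-4800/43537, mR=-100/221; mL+mR=-24500/43537 → advance -1; mR−mL=-14900/43537 → turn -1·90°
n=3: pose=(-3,5,E); sL=20/17, sR=4; mL=-48/17, mR=-10/17; mL+mR=-58/17 → advance -1; mR−mL=38/17 → turn +1·90°
n=4: pose=(-4,5,N); sL=40/41, sR=200/169; mL=-1440/6929, mR=-20/41; mL+mR=-4820/6929 → advance -1; mR−mL=-1940/6929 → turn -1·90°
n=5: pose=(-4,4,E); sL=25/18, sR=50/9; mL=-25/6, mR=-25/36; mL+mR=-175/36 → advance -1; mR−mL=125/36 → turn +1·90°
n=6: pose=(-5,4,N); sL=200/193, sR=40/29; mL=-1920/5597, mR=-100/193; mL+mR=-4820/5597 → advance -1; mR−mL=-980/5597 → turn -1·90°
n=7: pose=(-5,3,E); sL=100/61, sR=100/13; mL=-4800/793, mR=-50/61; mL+mR=-5450/793 → advance -1; mR−mL=4150/793 → turn +1·90°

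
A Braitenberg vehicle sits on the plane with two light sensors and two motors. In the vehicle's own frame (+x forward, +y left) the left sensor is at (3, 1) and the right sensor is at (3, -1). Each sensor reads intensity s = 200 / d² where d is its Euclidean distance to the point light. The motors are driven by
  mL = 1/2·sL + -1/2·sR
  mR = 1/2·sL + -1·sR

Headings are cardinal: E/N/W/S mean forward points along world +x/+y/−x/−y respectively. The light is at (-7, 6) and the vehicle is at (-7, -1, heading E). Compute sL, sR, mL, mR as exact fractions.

left sensor world pos  = (-4, 0); dL² = 45
right sensor world pos = (-4, -2); dR² = 73
sL = 200/45 = 40/9
sR = 200/73 = 200/73
mL = 1/2·sL + -1/2·sR = 560/657
mR = 1/2·sL + -1·sR = -340/657

40/9 200/73 560/657 -340/657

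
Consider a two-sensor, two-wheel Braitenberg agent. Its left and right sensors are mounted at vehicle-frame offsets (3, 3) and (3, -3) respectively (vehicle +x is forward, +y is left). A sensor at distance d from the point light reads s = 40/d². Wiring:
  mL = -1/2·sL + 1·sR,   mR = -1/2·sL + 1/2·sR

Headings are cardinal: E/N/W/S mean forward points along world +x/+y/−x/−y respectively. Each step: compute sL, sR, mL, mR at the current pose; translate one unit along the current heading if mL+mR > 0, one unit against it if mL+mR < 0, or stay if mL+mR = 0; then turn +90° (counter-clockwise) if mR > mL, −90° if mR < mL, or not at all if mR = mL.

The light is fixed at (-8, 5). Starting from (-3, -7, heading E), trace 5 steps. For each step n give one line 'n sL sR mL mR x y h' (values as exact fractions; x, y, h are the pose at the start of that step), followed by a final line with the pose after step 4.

n=0: pose=(-3,-7,E); sL=8/29, sR=40/289; mL=4/8381, mR=-576/8381; mL+mR=-572/8381 → advance -1; mR−mL=-20/289 → turn -1·90°
n=1: pose=(-4,-7,S); sL=20/137, sR=20/113; mL=1610/15481, mR=240/15481; mL+mR=1850/15481 → advance +1; mR−mL=-10/113 → turn -1·90°
n=2: pose=(-4,-8,W); sL=40/257, sR=40/101; mL=8260/25957, mR=3120/25957; mL+mR=11380/25957 → advance +1; mR−mL=-20/101 → turn -1·90°
n=3: pose=(-5,-8,N); sL=2/5, sR=5/17; mL=8/85, mR=-9/170; mL+mR=7/170 → advance +1; mR−mL=-5/34 → turn -1·90°
n=4: pose=(-5,-7,E); sL=40/117, sR=40/261; mL=-20/1131, mR=-320/3393; mL+mR=-380/3393 → advance -1; mR−mL=-20/261 → turn -1·90°

0 8/29 40/289 4/8381 -576/8381 -3 -7 E
1 20/137 20/113 1610/15481 240/15481 -4 -7 S
2 40/257 40/101 8260/25957 3120/25957 -4 -8 W
3 2/5 5/17 8/85 -9/170 -5 -8 N
4 40/117 40/261 -20/1131 -320/3393 -5 -7 E
final -6 -7 S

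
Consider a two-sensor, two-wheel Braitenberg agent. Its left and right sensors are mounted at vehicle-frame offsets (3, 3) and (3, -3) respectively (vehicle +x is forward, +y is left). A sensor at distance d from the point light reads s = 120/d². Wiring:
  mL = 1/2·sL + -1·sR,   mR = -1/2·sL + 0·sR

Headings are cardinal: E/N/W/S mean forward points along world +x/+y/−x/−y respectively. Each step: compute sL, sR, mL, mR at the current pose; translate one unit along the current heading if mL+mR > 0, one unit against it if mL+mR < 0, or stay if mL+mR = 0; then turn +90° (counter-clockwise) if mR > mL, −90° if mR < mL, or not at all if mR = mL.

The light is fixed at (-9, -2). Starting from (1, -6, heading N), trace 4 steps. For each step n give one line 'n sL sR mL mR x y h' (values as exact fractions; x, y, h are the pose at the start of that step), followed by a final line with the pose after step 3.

0 12/5 12/17 42/85 -6/5 1 -6 N
1 120/173 120/233 -6780/40309 -60/173 1 -7 E
2 15/26 6/5 -237/260 -15/52 0 -7 S
3 24/29 120/193 -1164/5597 -12/29 0 -6 E
final -1 -6 S

n=0: pose=(1,-6,N); sL=12/5, sR=12/17; mL=42/85, mR=-6/5; mL+mR=-12/17 → advance -1; mR−mL=-144/85 → turn -1·90°
n=1: pose=(1,-7,E); sL=120/173, sR=120/233; mL=-6780/40309, mR=-60/173; mL+mR=-120/233 → advance -1; mR−mL=-7200/40309 → turn -1·90°
n=2: pose=(0,-7,S); sL=15/26, sR=6/5; mL=-237/260, mR=-15/52; mL+mR=-6/5 → advance -1; mR−mL=81/130 → turn +1·90°
n=3: pose=(0,-6,E); sL=24/29, sR=120/193; mL=-1164/5597, mR=-12/29; mL+mR=-120/193 → advance -1; mR−mL=-1152/5597 → turn -1·90°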